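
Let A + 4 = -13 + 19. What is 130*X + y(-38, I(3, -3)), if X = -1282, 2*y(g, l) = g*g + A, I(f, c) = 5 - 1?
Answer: -165937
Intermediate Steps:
A = 2 (A = -4 + (-13 + 19) = -4 + 6 = 2)
I(f, c) = 4
y(g, l) = 1 + g**2/2 (y(g, l) = (g*g + 2)/2 = (g**2 + 2)/2 = (2 + g**2)/2 = 1 + g**2/2)
130*X + y(-38, I(3, -3)) = 130*(-1282) + (1 + (1/2)*(-38)**2) = -166660 + (1 + (1/2)*1444) = -166660 + (1 + 722) = -166660 + 723 = -165937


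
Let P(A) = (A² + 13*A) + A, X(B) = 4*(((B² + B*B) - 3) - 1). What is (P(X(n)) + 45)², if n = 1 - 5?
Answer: 200420649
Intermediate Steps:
n = -4
X(B) = -16 + 8*B² (X(B) = 4*(((B² + B²) - 3) - 1) = 4*((2*B² - 3) - 1) = 4*((-3 + 2*B²) - 1) = 4*(-4 + 2*B²) = -16 + 8*B²)
P(A) = A² + 14*A
(P(X(n)) + 45)² = ((-16 + 8*(-4)²)*(14 + (-16 + 8*(-4)²)) + 45)² = ((-16 + 8*16)*(14 + (-16 + 8*16)) + 45)² = ((-16 + 128)*(14 + (-16 + 128)) + 45)² = (112*(14 + 112) + 45)² = (112*126 + 45)² = (14112 + 45)² = 14157² = 200420649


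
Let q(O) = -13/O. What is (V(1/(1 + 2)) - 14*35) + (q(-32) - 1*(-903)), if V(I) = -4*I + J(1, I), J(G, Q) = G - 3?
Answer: 39367/96 ≈ 410.07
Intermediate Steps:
J(G, Q) = -3 + G
V(I) = -2 - 4*I (V(I) = -4*I + (-3 + 1) = -4*I - 2 = -2 - 4*I)
(V(1/(1 + 2)) - 14*35) + (q(-32) - 1*(-903)) = ((-2 - 4/(1 + 2)) - 14*35) + (-13/(-32) - 1*(-903)) = ((-2 - 4/3) - 490) + (-13*(-1/32) + 903) = ((-2 - 4*1/3) - 490) + (13/32 + 903) = ((-2 - 4/3) - 490) + 28909/32 = (-10/3 - 490) + 28909/32 = -1480/3 + 28909/32 = 39367/96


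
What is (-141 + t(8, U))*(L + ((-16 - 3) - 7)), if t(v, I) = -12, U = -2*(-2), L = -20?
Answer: 7038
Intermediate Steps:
U = 4
(-141 + t(8, U))*(L + ((-16 - 3) - 7)) = (-141 - 12)*(-20 + ((-16 - 3) - 7)) = -153*(-20 + (-19 - 7)) = -153*(-20 - 26) = -153*(-46) = 7038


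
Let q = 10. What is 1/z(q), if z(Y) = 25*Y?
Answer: 1/250 ≈ 0.0040000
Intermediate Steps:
1/z(q) = 1/(25*10) = 1/250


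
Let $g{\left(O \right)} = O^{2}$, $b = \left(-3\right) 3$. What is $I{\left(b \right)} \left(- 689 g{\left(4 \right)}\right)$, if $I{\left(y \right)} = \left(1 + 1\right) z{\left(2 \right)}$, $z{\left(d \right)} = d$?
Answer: $-44096$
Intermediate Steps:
$b = -9$
$I{\left(y \right)} = 4$ ($I{\left(y \right)} = \left(1 + 1\right) 2 = 2 \cdot 2 = 4$)
$I{\left(b \right)} \left(- 689 g{\left(4 \right)}\right) = 4 \left(- 689 \cdot 4^{2}\right) = 4 \left(\left(-689\right) 16\right) = 4 \left(-11024\right) = -44096$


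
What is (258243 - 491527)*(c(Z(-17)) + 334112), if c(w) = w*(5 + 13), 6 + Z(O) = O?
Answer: -77846404232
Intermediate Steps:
Z(O) = -6 + O
c(w) = 18*w (c(w) = w*18 = 18*w)
(258243 - 491527)*(c(Z(-17)) + 334112) = (258243 - 491527)*(18*(-6 - 17) + 334112) = -233284*(18*(-23) + 334112) = -233284*(-414 + 334112) = -233284*333698 = -77846404232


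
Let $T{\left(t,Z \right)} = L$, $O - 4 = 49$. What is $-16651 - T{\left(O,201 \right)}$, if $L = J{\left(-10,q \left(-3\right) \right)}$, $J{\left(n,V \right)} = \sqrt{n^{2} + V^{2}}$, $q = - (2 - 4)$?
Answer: $-16651 - 2 \sqrt{34} \approx -16663.0$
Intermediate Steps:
$O = 53$ ($O = 4 + 49 = 53$)
$q = 2$ ($q = \left(-1\right) \left(-2\right) = 2$)
$J{\left(n,V \right)} = \sqrt{V^{2} + n^{2}}$
$L = 2 \sqrt{34}$ ($L = \sqrt{\left(2 \left(-3\right)\right)^{2} + \left(-10\right)^{2}} = \sqrt{\left(-6\right)^{2} + 100} = \sqrt{36 + 100} = \sqrt{136} = 2 \sqrt{34} \approx 11.662$)
$T{\left(t,Z \right)} = 2 \sqrt{34}$
$-16651 - T{\left(O,201 \right)} = -16651 - 2 \sqrt{34}$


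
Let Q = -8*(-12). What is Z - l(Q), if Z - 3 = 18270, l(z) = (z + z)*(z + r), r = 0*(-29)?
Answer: -159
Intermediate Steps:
Q = 96
r = 0
l(z) = 2*z² (l(z) = (z + z)*(z + 0) = (2*z)*z = 2*z²)
Z = 18273 (Z = 3 + 18270 = 18273)
Z - l(Q) = 18273 - 2*96² = 18273 - 2*9216 = 18273 - 1*18432 = 18273 - 18432 = -159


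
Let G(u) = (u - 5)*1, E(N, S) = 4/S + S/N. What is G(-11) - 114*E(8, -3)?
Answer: 715/4 ≈ 178.75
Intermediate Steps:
G(u) = -5 + u (G(u) = (-5 + u)*1 = -5 + u)
G(-11) - 114*E(8, -3) = (-5 - 11) - 114*(4/(-3) - 3/8) = -16 - 114*(4*(-⅓) - 3*⅛) = -16 - 114*(-4/3 - 3/8) = -16 - 114*(-41/24) = -16 + 779/4 = 715/4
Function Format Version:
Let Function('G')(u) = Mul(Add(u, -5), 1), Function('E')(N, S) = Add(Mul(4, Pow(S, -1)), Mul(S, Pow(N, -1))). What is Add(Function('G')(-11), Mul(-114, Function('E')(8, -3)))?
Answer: Rational(715, 4) ≈ 178.75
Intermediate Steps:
Function('G')(u) = Add(-5, u) (Function('G')(u) = Mul(Add(-5, u), 1) = Add(-5, u))
Add(Function('G')(-11), Mul(-114, Function('E')(8, -3))) = Add(Add(-5, -11), Mul(-114, Add(Mul(4, Pow(-3, -1)), Mul(-3, Pow(8, -1))))) = Add(-16, Mul(-114, Add(Mul(4, Rational(-1, 3)), Mul(-3, Rational(1, 8))))) = Add(-16, Mul(-114, Add(Rational(-4, 3), Rational(-3, 8)))) = Add(-16, Mul(-114, Rational(-41, 24))) = Add(-16, Rational(779, 4)) = Rational(715, 4)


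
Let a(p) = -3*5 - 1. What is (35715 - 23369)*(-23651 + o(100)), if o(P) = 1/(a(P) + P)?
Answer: -12263794159/42 ≈ -2.9200e+8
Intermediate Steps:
a(p) = -16 (a(p) = -15 - 1 = -16)
o(P) = 1/(-16 + P)
(35715 - 23369)*(-23651 + o(100)) = (35715 - 23369)*(-23651 + 1/(-16 + 100)) = 12346*(-23651 + 1/84) = 12346*(-1986683/84) = -12263794159/42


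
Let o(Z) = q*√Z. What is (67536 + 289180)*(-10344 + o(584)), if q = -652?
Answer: -3689870304 - 465157664*√146 ≈ -9.3104e+9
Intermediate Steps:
o(Z) = -652*√Z
(67536 + 289180)*(-10344 + o(584)) = (67536 + 289180)*(-10344 - 1304*√146) = 356716*(-10344 - 1304*√146) = -3689870304 - 465157664*√146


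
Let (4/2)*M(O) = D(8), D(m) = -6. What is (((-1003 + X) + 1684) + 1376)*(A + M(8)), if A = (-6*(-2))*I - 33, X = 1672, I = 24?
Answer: 939708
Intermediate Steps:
M(O) = -3 (M(O) = (½)*(-6) = -3)
A = 255 (A = -6*(-2)*24 - 33 = 12*24 - 33 = 288 - 33 = 255)
(((-1003 + X) + 1684) + 1376)*(A + M(8)) = (((-1003 + 1672) + 1684) + 1376)*(255 - 3) = ((669 + 1684) + 1376)*252 = (2353 + 1376)*252 = 3729*252 = 939708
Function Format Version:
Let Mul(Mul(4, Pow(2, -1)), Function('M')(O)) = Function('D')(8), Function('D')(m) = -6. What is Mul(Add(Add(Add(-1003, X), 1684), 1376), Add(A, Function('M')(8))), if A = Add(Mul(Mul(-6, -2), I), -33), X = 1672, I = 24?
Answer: 939708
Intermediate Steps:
Function('M')(O) = -3 (Function('M')(O) = Mul(Rational(1, 2), -6) = -3)
A = 255 (A = Add(Mul(Mul(-6, -2), 24), -33) = Add(Mul(12, 24), -33) = Add(288, -33) = 255)
Mul(Add(Add(Add(-1003, X), 1684), 1376), Add(A, Function('M')(8))) = Mul(Add(Add(Add(-1003, 1672), 1684), 1376), Add(255, -3)) = Mul(Add(Add(669, 1684), 1376), 252) = Mul(Add(2353, 1376), 252) = Mul(3729, 252) = 939708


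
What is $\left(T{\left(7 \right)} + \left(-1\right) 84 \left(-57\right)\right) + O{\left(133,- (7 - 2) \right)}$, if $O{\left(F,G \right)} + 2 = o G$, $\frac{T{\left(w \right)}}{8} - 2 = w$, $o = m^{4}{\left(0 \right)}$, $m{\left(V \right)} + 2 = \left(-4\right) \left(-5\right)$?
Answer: $-520022$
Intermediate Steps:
$m{\left(V \right)} = 18$ ($m{\left(V \right)} = -2 - -20 = -2 + 20 = 18$)
$o = 104976$ ($o = 18^{4} = 104976$)
$T{\left(w \right)} = 16 + 8 w$
$O{\left(F,G \right)} = -2 + 104976 G$
$\left(T{\left(7 \right)} + \left(-1\right) 84 \left(-57\right)\right) + O{\left(133,- (7 - 2) \right)} = \left(\left(16 + 8 \cdot 7\right) + \left(-1\right) 84 \left(-57\right)\right) + \left(-2 + 104976 \left(- (7 - 2)\right)\right) = \left(\left(16 + 56\right) - -4788\right) + \left(-2 + 104976 \left(\left(-1\right) 5\right)\right) = \left(72 + 4788\right) + \left(-2 + 104976 \left(-5\right)\right) = 4860 - 524882 = -520022$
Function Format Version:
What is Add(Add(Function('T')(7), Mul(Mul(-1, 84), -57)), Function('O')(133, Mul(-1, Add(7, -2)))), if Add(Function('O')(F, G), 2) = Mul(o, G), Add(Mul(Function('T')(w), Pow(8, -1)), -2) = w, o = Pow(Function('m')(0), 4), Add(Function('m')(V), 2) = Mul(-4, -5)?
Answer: -520022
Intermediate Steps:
Function('m')(V) = 18 (Function('m')(V) = Add(-2, Mul(-4, -5)) = Add(-2, 20) = 18)
o = 104976 (o = Pow(18, 4) = 104976)
Function('T')(w) = Add(16, Mul(8, w))
Function('O')(F, G) = Add(-2, Mul(104976, G))
Add(Add(Function('T')(7), Mul(Mul(-1, 84), -57)), Function('O')(133, Mul(-1, Add(7, -2)))) = Add(Add(Add(16, Mul(8, 7)), Mul(Mul(-1, 84), -57)), Add(-2, Mul(104976, Mul(-1, Add(7, -2))))) = Add(Add(Add(16, 56), Mul(-84, -57)), Add(-2, Mul(104976, Mul(-1, 5)))) = Add(Add(72, 4788), Add(-2, Mul(104976, -5))) = Add(4860, Add(-2, -524880)) = Add(4860, -524882) = -520022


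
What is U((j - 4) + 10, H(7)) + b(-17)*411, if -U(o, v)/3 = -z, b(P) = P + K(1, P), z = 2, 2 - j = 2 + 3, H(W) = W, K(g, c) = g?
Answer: -6570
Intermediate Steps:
j = -3 (j = 2 - (2 + 3) = 2 - 1*5 = 2 - 5 = -3)
b(P) = 1 + P (b(P) = P + 1 = 1 + P)
U(o, v) = 6 (U(o, v) = -(-3)*2 = -3*(-2) = 6)
U((j - 4) + 10, H(7)) + b(-17)*411 = 6 + (1 - 17)*411 = 6 - 16*411 = 6 - 6576 = -6570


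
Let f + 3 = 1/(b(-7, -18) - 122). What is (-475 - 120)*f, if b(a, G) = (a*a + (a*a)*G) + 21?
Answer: 1667785/934 ≈ 1785.6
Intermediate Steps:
b(a, G) = 21 + a² + G*a² (b(a, G) = (a² + a²*G) + 21 = (a² + G*a²) + 21 = 21 + a² + G*a²)
f = -2803/934 (f = -3 + 1/((21 + (-7)² - 18*(-7)²) - 122) = -3 + 1/((21 + 49 - 18*49) - 122) = -3 + 1/((21 + 49 - 882) - 122) = -3 + 1/(-812 - 122) = -3 + 1/(-934) = -3 - 1/934 = -2803/934 ≈ -3.0011)
(-475 - 120)*f = (-475 - 120)*(-2803/934) = -595*(-2803/934) = 1667785/934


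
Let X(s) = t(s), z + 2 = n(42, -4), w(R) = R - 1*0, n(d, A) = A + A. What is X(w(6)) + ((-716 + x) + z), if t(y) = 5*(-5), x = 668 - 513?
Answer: -596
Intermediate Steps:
n(d, A) = 2*A
w(R) = R (w(R) = R + 0 = R)
z = -10 (z = -2 + 2*(-4) = -2 - 8 = -10)
x = 155
t(y) = -25
X(s) = -25
X(w(6)) + ((-716 + x) + z) = -25 + ((-716 + 155) - 10) = -25 + (-561 - 10) = -25 - 571 = -596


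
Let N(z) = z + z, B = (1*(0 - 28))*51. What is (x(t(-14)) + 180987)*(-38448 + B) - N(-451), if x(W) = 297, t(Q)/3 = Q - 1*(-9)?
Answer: -7228879882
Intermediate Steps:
t(Q) = 27 + 3*Q (t(Q) = 3*(Q - 1*(-9)) = 3*(Q + 9) = 3*(9 + Q) = 27 + 3*Q)
B = -1428 (B = (1*(-28))*51 = -28*51 = -1428)
N(z) = 2*z
(x(t(-14)) + 180987)*(-38448 + B) - N(-451) = (297 + 180987)*(-38448 - 1428) - 2*(-451) = 181284*(-39876) - 1*(-902) = -7228880784 + 902 = -7228879882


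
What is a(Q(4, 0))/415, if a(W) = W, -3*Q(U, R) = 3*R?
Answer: 0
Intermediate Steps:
Q(U, R) = -R
a(Q(4, 0))/415 = (-1*0)/415 = (1/415)*0 = 0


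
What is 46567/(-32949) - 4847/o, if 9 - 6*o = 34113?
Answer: -14997575/26754588 ≈ -0.56056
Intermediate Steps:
o = -5684 (o = 3/2 - ⅙*34113 = 3/2 - 11371/2 = -5684)
46567/(-32949) - 4847/o = 46567/(-32949) - 4847/(-5684) = 46567*(-1/32949) - 4847*(-1/5684) = -46567/32949 + 4847/5684 = -14997575/26754588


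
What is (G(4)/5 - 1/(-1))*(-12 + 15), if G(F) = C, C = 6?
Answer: 33/5 ≈ 6.6000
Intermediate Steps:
G(F) = 6
(G(4)/5 - 1/(-1))*(-12 + 15) = (6/5 - 1/(-1))*(-12 + 15) = (6*(⅕) - 1*(-1))*3 = (6/5 + 1)*3 = (11/5)*3 = 33/5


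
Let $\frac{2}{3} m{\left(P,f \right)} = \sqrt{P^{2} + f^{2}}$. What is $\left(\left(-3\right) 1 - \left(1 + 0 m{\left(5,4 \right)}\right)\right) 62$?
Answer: $-248$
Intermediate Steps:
$m{\left(P,f \right)} = \frac{3 \sqrt{P^{2} + f^{2}}}{2}$
$\left(\left(-3\right) 1 - \left(1 + 0 m{\left(5,4 \right)}\right)\right) 62 = \left(\left(-3\right) 1 - \left(1 + 0 \frac{3 \sqrt{5^{2} + 4^{2}}}{2}\right)\right) 62 = \left(-3 - \left(1 + 0 \frac{3 \sqrt{25 + 16}}{2}\right)\right) 62 = \left(-3 - \left(1 + 0 \frac{3 \sqrt{41}}{2}\right)\right) 62 = \left(-3 + \left(-1 + 0\right)\right) 62 = \left(-3 - 1\right) 62 = \left(-4\right) 62 = -248$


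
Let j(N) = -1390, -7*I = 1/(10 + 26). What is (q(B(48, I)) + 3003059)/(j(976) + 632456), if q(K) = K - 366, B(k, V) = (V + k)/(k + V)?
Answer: 1501347/315533 ≈ 4.7581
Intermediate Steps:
I = -1/252 (I = -1/(7*(10 + 26)) = -⅐/36 = -⅐*1/36 = -1/252 ≈ -0.0039683)
B(k, V) = 1 (B(k, V) = (V + k)/(V + k) = 1)
q(K) = -366 + K
(q(B(48, I)) + 3003059)/(j(976) + 632456) = ((-366 + 1) + 3003059)/(-1390 + 632456) = (-365 + 3003059)/631066 = 3002694*(1/631066) = 1501347/315533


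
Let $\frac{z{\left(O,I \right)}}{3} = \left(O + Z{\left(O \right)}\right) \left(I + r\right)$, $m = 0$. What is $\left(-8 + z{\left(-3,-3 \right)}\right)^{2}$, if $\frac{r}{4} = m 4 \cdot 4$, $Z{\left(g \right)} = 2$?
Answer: $1$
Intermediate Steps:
$r = 0$ ($r = 4 \cdot 0 \cdot 4 \cdot 4 = 4 \cdot 0 \cdot 4 = 4 \cdot 0 = 0$)
$z{\left(O,I \right)} = 3 I \left(2 + O\right)$ ($z{\left(O,I \right)} = 3 \left(O + 2\right) \left(I + 0\right) = 3 \left(2 + O\right) I = 3 I \left(2 + O\right)$)
$\left(-8 + z{\left(-3,-3 \right)}\right)^{2} = \left(-8 + 3 \left(-3\right) \left(2 - 3\right)\right)^{2} = \left(-8 + 3 \left(-3\right) \left(-1\right)\right)^{2} = \left(-8 + 9\right)^{2} = 1^{2} = 1$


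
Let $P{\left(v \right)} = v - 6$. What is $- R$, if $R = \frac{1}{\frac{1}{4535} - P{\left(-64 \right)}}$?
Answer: $- \frac{4535}{317451} \approx -0.014286$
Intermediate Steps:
$P{\left(v \right)} = -6 + v$ ($P{\left(v \right)} = v - 6 = -6 + v$)
$R = \frac{4535}{317451}$ ($R = \frac{1}{\frac{1}{4535} - \left(-6 - 64\right)} = \frac{1}{\frac{1}{4535} - -70} = \frac{1}{\frac{1}{4535} + 70} = \frac{1}{\frac{317451}{4535}} = \frac{4535}{317451} \approx 0.014286$)
$- R = \left(-1\right) \frac{4535}{317451} = - \frac{4535}{317451}$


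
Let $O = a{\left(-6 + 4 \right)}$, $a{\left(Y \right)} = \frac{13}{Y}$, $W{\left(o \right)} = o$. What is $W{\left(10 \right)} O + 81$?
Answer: $16$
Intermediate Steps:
$O = - \frac{13}{2}$ ($O = \frac{13}{-6 + 4} = \frac{13}{-2} = 13 \left(- \frac{1}{2}\right) = - \frac{13}{2} \approx -6.5$)
$W{\left(10 \right)} O + 81 = 10 \left(- \frac{13}{2}\right) + 81 = -65 + 81 = 16$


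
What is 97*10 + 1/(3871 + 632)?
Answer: 4367911/4503 ≈ 970.00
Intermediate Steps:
97*10 + 1/(3871 + 632) = 970 + 1/4503 = 4367911/4503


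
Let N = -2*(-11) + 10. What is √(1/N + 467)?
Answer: 7*√610/8 ≈ 21.611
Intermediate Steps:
N = 32 (N = 22 + 10 = 32)
√(1/N + 467) = √(1/32 + 467) = √(14945/32) = 7*√610/8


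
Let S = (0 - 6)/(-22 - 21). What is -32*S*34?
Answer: -6528/43 ≈ -151.81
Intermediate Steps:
S = 6/43 (S = -6/(-43) = -6*(-1/43) = 6/43 ≈ 0.13953)
-32*S*34 = -32*6/43*34 = -192/43*34 = -6528/43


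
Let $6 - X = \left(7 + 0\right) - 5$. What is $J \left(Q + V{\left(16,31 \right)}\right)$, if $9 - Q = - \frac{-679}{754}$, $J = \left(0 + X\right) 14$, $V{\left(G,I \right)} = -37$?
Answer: $- \frac{610148}{377} \approx -1618.4$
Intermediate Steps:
$X = 4$ ($X = 6 - \left(\left(7 + 0\right) - 5\right) = 6 - \left(7 - 5\right) = 6 - 2 = 4$)
$J = 56$ ($J = \left(0 + 4\right) 14 = 4 \cdot 14 = 56$)
$Q = \frac{6107}{754}$ ($Q = 9 - - \frac{-679}{754} = 9 - \left(-1\right) \left(- \frac{679}{754}\right) = 9 - \frac{679}{754} = \frac{6107}{754} \approx 8.0995$)
$J \left(Q + V{\left(16,31 \right)}\right) = 56 \left(\frac{6107}{754} - 37\right) = 56 \left(- \frac{21791}{754}\right) = - \frac{610148}{377}$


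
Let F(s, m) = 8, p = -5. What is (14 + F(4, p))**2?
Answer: 484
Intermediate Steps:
(14 + F(4, p))**2 = (14 + 8)**2 = 22**2 = 484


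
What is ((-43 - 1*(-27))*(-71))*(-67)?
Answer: -76112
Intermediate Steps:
((-43 - 1*(-27))*(-71))*(-67) = ((-43 + 27)*(-71))*(-67) = -16*(-71)*(-67) = 1136*(-67) = -76112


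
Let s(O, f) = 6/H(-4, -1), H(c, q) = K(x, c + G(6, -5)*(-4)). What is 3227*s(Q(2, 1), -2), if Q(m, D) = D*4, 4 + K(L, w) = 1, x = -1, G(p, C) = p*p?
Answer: -6454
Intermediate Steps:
G(p, C) = p**2
K(L, w) = -3 (K(L, w) = -4 + 1 = -3)
H(c, q) = -3
Q(m, D) = 4*D
s(O, f) = -2 (s(O, f) = 6/(-3) = 6*(-1/3) = -2)
3227*s(Q(2, 1), -2) = 3227*(-2) = -6454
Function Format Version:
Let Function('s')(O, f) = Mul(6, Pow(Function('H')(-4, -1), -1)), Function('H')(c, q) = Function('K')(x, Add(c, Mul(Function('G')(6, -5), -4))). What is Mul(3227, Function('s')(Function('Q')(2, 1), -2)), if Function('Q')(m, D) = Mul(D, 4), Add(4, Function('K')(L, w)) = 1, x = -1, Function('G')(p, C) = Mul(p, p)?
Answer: -6454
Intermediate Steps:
Function('G')(p, C) = Pow(p, 2)
Function('K')(L, w) = -3 (Function('K')(L, w) = Add(-4, 1) = -3)
Function('H')(c, q) = -3
Function('Q')(m, D) = Mul(4, D)
Function('s')(O, f) = -2 (Function('s')(O, f) = Mul(6, Pow(-3, -1)) = Mul(6, Rational(-1, 3)) = -2)
Mul(3227, Function('s')(Function('Q')(2, 1), -2)) = Mul(3227, -2) = -6454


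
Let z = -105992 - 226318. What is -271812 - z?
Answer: 60498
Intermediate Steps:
z = -332310
-271812 - z = -271812 - 1*(-332310) = -271812 + 332310 = 60498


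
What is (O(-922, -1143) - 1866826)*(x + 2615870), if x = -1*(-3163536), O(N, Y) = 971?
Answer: -10783533582130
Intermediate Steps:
x = 3163536
(O(-922, -1143) - 1866826)*(x + 2615870) = (971 - 1866826)*(3163536 + 2615870) = -1865855*5779406 = -10783533582130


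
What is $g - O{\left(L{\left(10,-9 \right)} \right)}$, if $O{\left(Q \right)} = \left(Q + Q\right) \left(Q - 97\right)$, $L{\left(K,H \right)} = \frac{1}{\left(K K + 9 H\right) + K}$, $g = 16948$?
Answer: $\frac{14258892}{841} \approx 16955.0$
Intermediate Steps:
$L{\left(K,H \right)} = \frac{1}{K + K^{2} + 9 H}$ ($L{\left(K,H \right)} = \frac{1}{\left(K^{2} + 9 H\right) + K} = \frac{1}{K + K^{2} + 9 H}$)
$O{\left(Q \right)} = 2 Q \left(-97 + Q\right)$
$g - O{\left(L{\left(10,-9 \right)} \right)} = 16948 - \frac{2 \left(-97 + \frac{1}{10 + 10^{2} + 9 \left(-9\right)}\right)}{10 + 10^{2} + 9 \left(-9\right)} = 16948 - \frac{2 \left(-97 + \frac{1}{10 + 100 - 81}\right)}{10 + 100 - 81} = 16948 - \frac{2 \left(-97 + \frac{1}{29}\right)}{29} = 16948 - 2 \cdot \frac{1}{29} \left(-97 + \frac{1}{29}\right) = 16948 - 2 \cdot \frac{1}{29} \left(- \frac{2812}{29}\right) = 16948 - - \frac{5624}{841} = 16948 + \frac{5624}{841} = \frac{14258892}{841}$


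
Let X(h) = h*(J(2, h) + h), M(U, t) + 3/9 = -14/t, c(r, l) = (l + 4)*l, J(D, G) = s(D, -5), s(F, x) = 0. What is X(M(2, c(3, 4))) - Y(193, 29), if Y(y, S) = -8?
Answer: 19801/2304 ≈ 8.5942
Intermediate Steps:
J(D, G) = 0
c(r, l) = l*(4 + l) (c(r, l) = (4 + l)*l = l*(4 + l))
M(U, t) = -⅓ - 14/t
X(h) = h² (X(h) = h*(0 + h) = h*h = h²)
X(M(2, c(3, 4))) - Y(193, 29) = ((-42 - 4*(4 + 4))/(3*((4*(4 + 4)))))² - 1*(-8) = ((-42 - 4*8)/(3*((4*8))))² + 8 = ((⅓)*(-42 - 1*32)/32)² + 8 = ((⅓)*(1/32)*(-42 - 32))² + 8 = ((⅓)*(1/32)*(-74))² + 8 = (-37/48)² + 8 = 1369/2304 + 8 = 19801/2304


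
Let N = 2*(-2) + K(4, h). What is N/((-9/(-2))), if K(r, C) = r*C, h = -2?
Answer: -8/3 ≈ -2.6667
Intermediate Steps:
K(r, C) = C*r
N = -12 (N = 2*(-2) - 2*4 = -4 - 8 = -12)
N/((-9/(-2))) = -12/((-9/(-2))) = -12/((-9*(-½))) = -12/9/2 = -12*2/9 = -8/3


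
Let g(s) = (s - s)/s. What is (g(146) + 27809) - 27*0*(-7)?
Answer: 27809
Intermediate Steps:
g(s) = 0 (g(s) = 0/s = 0)
(g(146) + 27809) - 27*0*(-7) = (0 + 27809) - 27*0*(-7) = 27809 + 0*(-7) = 27809 + 0 = 27809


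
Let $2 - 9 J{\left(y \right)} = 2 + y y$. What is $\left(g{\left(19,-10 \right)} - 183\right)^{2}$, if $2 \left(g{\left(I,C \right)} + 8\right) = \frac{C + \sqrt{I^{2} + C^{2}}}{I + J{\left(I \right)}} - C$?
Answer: $\frac{4982985441}{144400} + \frac{63531 \sqrt{461}}{7220} \approx 34697.0$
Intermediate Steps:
$J{\left(y \right)} = - \frac{y^{2}}{9}$ ($J{\left(y \right)} = \frac{2}{9} - \frac{2 + y y}{9} = \frac{2}{9} - \frac{2 + y^{2}}{9} = \frac{2}{9} - \left(\frac{2}{9} + \frac{y^{2}}{9}\right) = - \frac{y^{2}}{9}$)
$g{\left(I,C \right)} = -8 - \frac{C}{2} + \frac{C + \sqrt{C^{2} + I^{2}}}{2 \left(I - \frac{I^{2}}{9}\right)}$ ($g{\left(I,C \right)} = -8 + \frac{\frac{C + \sqrt{I^{2} + C^{2}}}{I - \frac{I^{2}}{9}} - C}{2} = -8 + \frac{\frac{C + \sqrt{C^{2} + I^{2}}}{I - \frac{I^{2}}{9}} - C}{2} = -8 + \frac{- C + \frac{C + \sqrt{C^{2} + I^{2}}}{I - \frac{I^{2}}{9}}}{2} = -8 - \left(\frac{C}{2} - \frac{C + \sqrt{C^{2} + I^{2}}}{2 \left(I - \frac{I^{2}}{9}\right)}\right) = -8 - \frac{C}{2} + \frac{C + \sqrt{C^{2} + I^{2}}}{2 \left(I - \frac{I^{2}}{9}\right)}$)
$\left(g{\left(19,-10 \right)} - 183\right)^{2} = \left(\frac{- 16 \cdot 19^{2} - -90 - 9 \sqrt{\left(-10\right)^{2} + 19^{2}} + 144 \cdot 19 - - 10 \cdot 19^{2} + 9 \left(-10\right) 19}{2 \cdot 19 \left(-9 + 19\right)} - 183\right)^{2} = \left(\frac{1}{2} \cdot \frac{1}{19} \cdot \frac{1}{10} \left(\left(-16\right) 361 + 90 - 9 \sqrt{100 + 361} + 2736 - \left(-10\right) 361 - 1710\right) - 183\right)^{2} = \left(\frac{1}{2} \cdot \frac{1}{19} \cdot \frac{1}{10} \left(-5776 + 90 - 9 \sqrt{461} + 2736 + 3610 - 1710\right) - 183\right)^{2} = \left(\frac{1}{2} \cdot \frac{1}{19} \cdot \frac{1}{10} \left(-1050 - 9 \sqrt{461}\right) - 183\right)^{2} = \left(\left(- \frac{105}{38} - \frac{9 \sqrt{461}}{380}\right) - 183\right)^{2} = \left(- \frac{7059}{38} - \frac{9 \sqrt{461}}{380}\right)^{2}$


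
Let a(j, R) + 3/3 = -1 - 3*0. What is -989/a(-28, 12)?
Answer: 989/2 ≈ 494.50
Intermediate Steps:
a(j, R) = -2 (a(j, R) = -1 + (-1 - 3*0) = -1 + (-1 + 0) = -1 - 1 = -2)
-989/a(-28, 12) = -989/(-2) = -989*(-½) = 989/2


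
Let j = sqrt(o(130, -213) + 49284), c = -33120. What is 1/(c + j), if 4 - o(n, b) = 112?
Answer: -460/15234517 - sqrt(1366)/182814204 ≈ -3.0397e-5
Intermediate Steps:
o(n, b) = -108 (o(n, b) = 4 - 1*112 = 4 - 112 = -108)
j = 6*sqrt(1366) (j = sqrt(-108 + 49284) = sqrt(49176) = 6*sqrt(1366) ≈ 221.76)
1/(c + j) = 1/(-33120 + 6*sqrt(1366))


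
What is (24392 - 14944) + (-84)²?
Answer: 16504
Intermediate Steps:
(24392 - 14944) + (-84)² = 9448 + 7056 = 16504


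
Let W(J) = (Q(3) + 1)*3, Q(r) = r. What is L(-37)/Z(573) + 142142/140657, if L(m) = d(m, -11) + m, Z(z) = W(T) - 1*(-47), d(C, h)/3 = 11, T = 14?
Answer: 711250/754433 ≈ 0.94276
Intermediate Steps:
d(C, h) = 33 (d(C, h) = 3*11 = 33)
W(J) = 12 (W(J) = (3 + 1)*3 = 4*3 = 12)
Z(z) = 59 (Z(z) = 12 - 1*(-47) = 12 + 47 = 59)
L(m) = 33 + m
L(-37)/Z(573) + 142142/140657 = (33 - 37)/59 + 142142/140657 = -4*1/59 + 142142*(1/140657) = -4/59 + 12922/12787 = 711250/754433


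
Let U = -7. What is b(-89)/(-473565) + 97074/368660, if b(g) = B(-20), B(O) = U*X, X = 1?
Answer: 4597342943/17458447290 ≈ 0.26333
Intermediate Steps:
B(O) = -7 (B(O) = -7*1 = -7)
b(g) = -7
b(-89)/(-473565) + 97074/368660 = -7/(-473565) + 97074/368660 = -7*(-1/473565) + 97074*(1/368660) = 7/473565 + 48537/184330 = 4597342943/17458447290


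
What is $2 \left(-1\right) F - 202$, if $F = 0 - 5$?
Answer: $-192$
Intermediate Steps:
$F = -5$
$2 \left(-1\right) F - 202 = 2 \left(-1\right) \left(-5\right) - 202 = \left(-2\right) \left(-5\right) - 202 = 10 - 202 = -192$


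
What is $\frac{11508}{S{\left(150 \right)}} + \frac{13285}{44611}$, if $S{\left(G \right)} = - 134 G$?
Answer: $- \frac{20529574}{74723425} \approx -0.27474$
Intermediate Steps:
$\frac{11508}{S{\left(150 \right)}} + \frac{13285}{44611} = \frac{11508}{\left(-134\right) 150} + \frac{13285}{44611} = \frac{11508}{-20100} + 13285 \cdot \frac{1}{44611} = 11508 \left(- \frac{1}{20100}\right) + \frac{13285}{44611} = - \frac{959}{1675} + \frac{13285}{44611} = - \frac{20529574}{74723425}$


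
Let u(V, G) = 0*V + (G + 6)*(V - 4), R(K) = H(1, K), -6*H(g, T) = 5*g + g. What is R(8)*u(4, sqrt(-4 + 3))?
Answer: 0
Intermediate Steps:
H(g, T) = -g (H(g, T) = -(5*g + g)/6 = -g)
R(K) = -1 (R(K) = -1*1 = -1)
u(V, G) = (-4 + V)*(6 + G) (u(V, G) = 0 + (6 + G)*(-4 + V) = 0 + (-4 + V)*(6 + G) = (-4 + V)*(6 + G))
R(8)*u(4, sqrt(-4 + 3)) = -(-24 - 4*sqrt(-4 + 3) + 6*4 + sqrt(-4 + 3)*4) = -(-24 - 4*I + 24 + sqrt(-1)*4) = -(-24 - 4*I + 24 + I*4) = -(-24 - 4*I + 24 + 4*I) = -1*0 = 0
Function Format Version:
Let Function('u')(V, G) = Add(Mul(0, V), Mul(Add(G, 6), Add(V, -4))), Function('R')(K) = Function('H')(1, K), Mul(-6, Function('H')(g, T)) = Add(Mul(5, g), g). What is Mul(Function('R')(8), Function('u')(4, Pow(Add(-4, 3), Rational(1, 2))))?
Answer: 0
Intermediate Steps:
Function('H')(g, T) = Mul(-1, g) (Function('H')(g, T) = Mul(Rational(-1, 6), Add(Mul(5, g), g)) = Mul(Rational(-1, 6), Mul(6, g)) = Mul(-1, g))
Function('R')(K) = -1 (Function('R')(K) = Mul(-1, 1) = -1)
Function('u')(V, G) = Mul(Add(-4, V), Add(6, G)) (Function('u')(V, G) = Add(0, Mul(Add(6, G), Add(-4, V))) = Add(0, Mul(Add(-4, V), Add(6, G))) = Mul(Add(-4, V), Add(6, G)))
Mul(Function('R')(8), Function('u')(4, Pow(Add(-4, 3), Rational(1, 2)))) = Mul(-1, Add(-24, Mul(-4, Pow(Add(-4, 3), Rational(1, 2))), Mul(6, 4), Mul(Pow(Add(-4, 3), Rational(1, 2)), 4))) = Mul(-1, Add(-24, Mul(-4, Pow(-1, Rational(1, 2))), 24, Mul(Pow(-1, Rational(1, 2)), 4))) = Mul(-1, Add(-24, Mul(-4, I), 24, Mul(I, 4))) = Mul(-1, Add(-24, Mul(-4, I), 24, Mul(4, I))) = Mul(-1, 0) = 0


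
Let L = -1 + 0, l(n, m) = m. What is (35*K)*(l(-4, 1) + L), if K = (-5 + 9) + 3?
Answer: 0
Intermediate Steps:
L = -1
K = 7 (K = 4 + 3 = 7)
(35*K)*(l(-4, 1) + L) = (35*7)*(1 - 1) = 245*0 = 0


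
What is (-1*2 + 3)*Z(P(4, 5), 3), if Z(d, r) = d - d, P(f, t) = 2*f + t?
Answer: 0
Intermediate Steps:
P(f, t) = t + 2*f
Z(d, r) = 0
(-1*2 + 3)*Z(P(4, 5), 3) = (-1*2 + 3)*0 = (-2 + 3)*0 = 1*0 = 0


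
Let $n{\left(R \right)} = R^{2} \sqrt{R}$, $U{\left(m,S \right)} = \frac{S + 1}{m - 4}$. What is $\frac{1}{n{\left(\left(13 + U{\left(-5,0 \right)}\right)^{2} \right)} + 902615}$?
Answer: $\frac{59049}{74301929711} \approx 7.9472 \cdot 10^{-7}$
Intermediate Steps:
$U{\left(m,S \right)} = \frac{1 + S}{-4 + m}$
$n{\left(R \right)} = R^{\frac{5}{2}}$
$\frac{1}{n{\left(\left(13 + U{\left(-5,0 \right)}\right)^{2} \right)} + 902615} = \frac{1}{\left(\left(13 + \frac{1 + 0}{-4 - 5}\right)^{2}\right)^{\frac{5}{2}} + 902615} = \frac{1}{\left(\left(13 + \frac{1}{-9} \cdot 1\right)^{2}\right)^{\frac{5}{2}} + 902615} = \frac{1}{\left(\left(13 - \frac{1}{9}\right)^{2}\right)^{\frac{5}{2}} + 902615} = \frac{1}{\left(\left(\frac{116}{9}\right)^{2}\right)^{\frac{5}{2}} + 902615} = \frac{1}{\left(\frac{13456}{81}\right)^{\frac{5}{2}} + 902615} = \frac{1}{\frac{21003416576}{59049} + 902615} = \frac{1}{\frac{74301929711}{59049}} = \frac{59049}{74301929711}$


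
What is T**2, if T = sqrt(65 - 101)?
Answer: -36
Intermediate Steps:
T = 6*I (T = sqrt(-36) = 6*I ≈ 6.0*I)
T**2 = (6*I)**2 = -36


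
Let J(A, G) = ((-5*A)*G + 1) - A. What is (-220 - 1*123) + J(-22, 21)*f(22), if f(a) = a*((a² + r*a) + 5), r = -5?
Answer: 19452211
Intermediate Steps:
J(A, G) = 1 - A - 5*A*G (J(A, G) = (-5*A*G + 1) - A = (1 - 5*A*G) - A = 1 - A - 5*A*G)
f(a) = a*(5 + a² - 5*a) (f(a) = a*((a² - 5*a) + 5) = a*(5 + a² - 5*a))
(-220 - 1*123) + J(-22, 21)*f(22) = (-220 - 1*123) + (1 - 1*(-22) - 5*(-22)*21)*(22*(5 + 22² - 5*22)) = (-220 - 123) + (1 + 22 + 2310)*(22*(5 + 484 - 110)) = -343 + 2333*(22*379) = -343 + 2333*8338 = -343 + 19452554 = 19452211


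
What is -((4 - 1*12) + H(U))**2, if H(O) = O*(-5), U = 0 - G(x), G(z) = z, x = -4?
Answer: -784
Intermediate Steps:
U = 4 (U = 0 - 1*(-4) = 0 + 4 = 4)
H(O) = -5*O
-((4 - 1*12) + H(U))**2 = -((4 - 1*12) - 5*4)**2 = -((4 - 12) - 20)**2 = -(-8 - 20)**2 = -1*(-28)**2 = -1*784 = -784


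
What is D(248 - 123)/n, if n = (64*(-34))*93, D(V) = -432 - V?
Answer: 557/202368 ≈ 0.0027524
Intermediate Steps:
n = -202368 (n = -2176*93 = -202368)
D(248 - 123)/n = (-432 - (248 - 123))/(-202368) = (-432 - 1*125)*(-1/202368) = (-432 - 125)*(-1/202368) = -557*(-1/202368) = 557/202368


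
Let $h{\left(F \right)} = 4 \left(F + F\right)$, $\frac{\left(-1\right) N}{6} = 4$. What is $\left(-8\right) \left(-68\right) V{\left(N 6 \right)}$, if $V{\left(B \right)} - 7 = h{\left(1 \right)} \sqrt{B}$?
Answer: $3808 + 52224 i \approx 3808.0 + 52224.0 i$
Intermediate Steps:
$N = -24$ ($N = \left(-6\right) 4 = -24$)
$h{\left(F \right)} = 8 F$ ($h{\left(F \right)} = 4 \cdot 2 F = 8 F$)
$V{\left(B \right)} = 7 + 8 \sqrt{B}$ ($V{\left(B \right)} = 7 + 8 \cdot 1 \sqrt{B} = 7 + 8 \sqrt{B}$)
$\left(-8\right) \left(-68\right) V{\left(N 6 \right)} = \left(-8\right) \left(-68\right) \left(7 + 8 \sqrt{\left(-24\right) 6}\right) = 544 \left(7 + 8 \sqrt{-144}\right) = 544 \left(7 + 8 \cdot 12 i\right) = 544 \left(7 + 96 i\right) = 3808 + 52224 i$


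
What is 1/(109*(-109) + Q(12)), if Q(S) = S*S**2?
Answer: -1/10153 ≈ -9.8493e-5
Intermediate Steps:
Q(S) = S**3
1/(109*(-109) + Q(12)) = 1/(109*(-109) + 12**3) = 1/(-11881 + 1728) = 1/(-10153) = -1/10153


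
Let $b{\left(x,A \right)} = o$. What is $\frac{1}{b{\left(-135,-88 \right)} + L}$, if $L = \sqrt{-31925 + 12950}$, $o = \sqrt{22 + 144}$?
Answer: $\frac{1}{\sqrt{166} + 5 i \sqrt{759}} \approx 0.00067312 - 0.0071966 i$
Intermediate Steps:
$o = \sqrt{166} \approx 12.884$
$b{\left(x,A \right)} = \sqrt{166}$
$L = 5 i \sqrt{759}$ ($L = \sqrt{-18975} = 5 i \sqrt{759} \approx 137.75 i$)
$\frac{1}{b{\left(-135,-88 \right)} + L} = \frac{1}{\sqrt{166} + 5 i \sqrt{759}}$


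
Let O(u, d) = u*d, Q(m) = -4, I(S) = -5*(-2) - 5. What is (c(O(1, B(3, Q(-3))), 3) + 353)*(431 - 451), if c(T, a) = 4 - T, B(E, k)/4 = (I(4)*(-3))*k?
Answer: -2340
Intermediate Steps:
I(S) = 5 (I(S) = 10 - 5 = 5)
B(E, k) = -60*k (B(E, k) = 4*((5*(-3))*k) = 4*(-15*k) = -60*k)
O(u, d) = d*u
(c(O(1, B(3, Q(-3))), 3) + 353)*(431 - 451) = ((4 - (-60*(-4))) + 353)*(431 - 451) = ((4 - 240) + 353)*(-20) = (-236 + 353)*(-20) = 117*(-20) = -2340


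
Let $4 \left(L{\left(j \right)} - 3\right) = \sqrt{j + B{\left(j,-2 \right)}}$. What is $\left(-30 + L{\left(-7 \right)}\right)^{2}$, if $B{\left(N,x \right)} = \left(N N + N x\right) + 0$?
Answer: $\frac{\left(54 - \sqrt{14}\right)^{2}}{4} \approx 631.48$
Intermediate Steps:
$B{\left(N,x \right)} = N^{2} + N x$ ($B{\left(N,x \right)} = \left(N^{2} + N x\right) + 0 = N^{2} + N x$)
$L{\left(j \right)} = 3 + \frac{\sqrt{j + j \left(-2 + j\right)}}{4}$ ($L{\left(j \right)} = 3 + \frac{\sqrt{j + j \left(j - 2\right)}}{4} = 3 + \frac{\sqrt{j + j \left(-2 + j\right)}}{4}$)
$\left(-30 + L{\left(-7 \right)}\right)^{2} = \left(-30 + \left(3 + \frac{\sqrt{- 7 \left(-1 - 7\right)}}{4}\right)\right)^{2} = \left(-30 + \left(3 + \frac{\sqrt{\left(-7\right) \left(-8\right)}}{4}\right)\right)^{2} = \left(-30 + \left(3 + \frac{\sqrt{56}}{4}\right)\right)^{2} = \left(-30 + \left(3 + \frac{2 \sqrt{14}}{4}\right)\right)^{2} = \left(-30 + \left(3 + \frac{\sqrt{14}}{2}\right)\right)^{2} = \left(-27 + \frac{\sqrt{14}}{2}\right)^{2}$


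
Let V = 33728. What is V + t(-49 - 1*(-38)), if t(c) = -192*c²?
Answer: 10496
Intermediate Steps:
V + t(-49 - 1*(-38)) = 33728 - 192*(-49 - 1*(-38))² = 33728 - 192*(-49 + 38)² = 33728 - 192*(-11)² = 33728 - 192*121 = 33728 - 23232 = 10496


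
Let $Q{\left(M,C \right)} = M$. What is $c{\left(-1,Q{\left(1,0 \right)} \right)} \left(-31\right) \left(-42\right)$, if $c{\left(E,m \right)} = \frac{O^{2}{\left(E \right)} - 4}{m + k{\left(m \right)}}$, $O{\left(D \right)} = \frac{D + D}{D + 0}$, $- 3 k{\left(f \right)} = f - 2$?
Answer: $0$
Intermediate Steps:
$k{\left(f \right)} = \frac{2}{3} - \frac{f}{3}$ ($k{\left(f \right)} = - \frac{f - 2}{3} = - \frac{-2 + f}{3} = \frac{2}{3} - \frac{f}{3}$)
$O{\left(D \right)} = 2$ ($O{\left(D \right)} = \frac{2 D}{D} = 2$)
$c{\left(E,m \right)} = 0$ ($c{\left(E,m \right)} = \frac{2^{2} - 4}{m - \left(- \frac{2}{3} + \frac{m}{3}\right)} = \frac{4 - 4}{\frac{2}{3} + \frac{2 m}{3}} = \frac{0}{\frac{2}{3} + \frac{2 m}{3}} = 0$)
$c{\left(-1,Q{\left(1,0 \right)} \right)} \left(-31\right) \left(-42\right) = 0 \left(-31\right) \left(-42\right) = 0 \left(-42\right) = 0$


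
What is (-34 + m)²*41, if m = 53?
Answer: 14801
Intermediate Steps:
(-34 + m)²*41 = (-34 + 53)²*41 = 19²*41 = 361*41 = 14801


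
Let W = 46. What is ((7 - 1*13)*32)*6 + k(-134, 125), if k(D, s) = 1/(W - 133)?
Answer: -100225/87 ≈ -1152.0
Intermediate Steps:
k(D, s) = -1/87 (k(D, s) = 1/(46 - 133) = 1/(-87) = -1/87)
((7 - 1*13)*32)*6 + k(-134, 125) = ((7 - 1*13)*32)*6 - 1/87 = ((7 - 13)*32)*6 - 1/87 = -6*32*6 - 1/87 = -192*6 - 1/87 = -1152 - 1/87 = -100225/87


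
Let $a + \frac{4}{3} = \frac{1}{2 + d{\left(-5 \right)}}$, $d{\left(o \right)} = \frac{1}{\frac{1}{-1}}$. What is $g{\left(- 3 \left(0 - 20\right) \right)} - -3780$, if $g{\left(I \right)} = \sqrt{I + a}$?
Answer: $3780 + \frac{\sqrt{537}}{3} \approx 3787.7$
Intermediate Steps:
$d{\left(o \right)} = -1$ ($d{\left(o \right)} = \frac{1}{-1} = -1$)
$a = - \frac{1}{3}$ ($a = - \frac{4}{3} + \frac{1}{2 - 1} = - \frac{4}{3} + 1^{-1} = - \frac{4}{3} + 1 = - \frac{1}{3} \approx -0.33333$)
$g{\left(I \right)} = \sqrt{- \frac{1}{3} + I}$ ($g{\left(I \right)} = \sqrt{I - \frac{1}{3}} = \sqrt{- \frac{1}{3} + I}$)
$g{\left(- 3 \left(0 - 20\right) \right)} - -3780 = \frac{\sqrt{-3 + 9 \left(- 3 \left(0 - 20\right)\right)}}{3} - -3780 = \frac{\sqrt{-3 + 9 \left(- 3 \left(0 - 20\right)\right)}}{3} + 3780 = \frac{\sqrt{-3 + 9 \left(\left(-3\right) \left(-20\right)\right)}}{3} + 3780 = \frac{\sqrt{-3 + 9 \cdot 60}}{3} + 3780 = \frac{\sqrt{-3 + 540}}{3} + 3780 = \frac{\sqrt{537}}{3} + 3780 = 3780 + \frac{\sqrt{537}}{3}$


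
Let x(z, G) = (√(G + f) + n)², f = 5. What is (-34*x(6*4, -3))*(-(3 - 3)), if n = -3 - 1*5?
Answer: 0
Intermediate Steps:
n = -8 (n = -3 - 5 = -8)
x(z, G) = (-8 + √(5 + G))² (x(z, G) = (√(G + 5) - 8)² = (√(5 + G) - 8)² = (-8 + √(5 + G))²)
(-34*x(6*4, -3))*(-(3 - 3)) = (-34*(-8 + √(5 - 3))²)*(-(3 - 3)) = (-34*(-8 + √2)²)*(-1*0) = -34*(-8 + √2)²*0 = 0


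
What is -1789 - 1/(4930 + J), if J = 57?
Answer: -8921744/4987 ≈ -1789.0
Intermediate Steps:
-1789 - 1/(4930 + J) = -1789 - 1/(4930 + 57) = -1789 - 1/4987 = -8921744/4987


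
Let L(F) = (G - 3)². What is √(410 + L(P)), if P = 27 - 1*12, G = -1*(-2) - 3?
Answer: √426 ≈ 20.640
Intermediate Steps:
G = -1 (G = 2 - 3 = -1)
P = 15 (P = 27 - 12 = 15)
L(F) = 16 (L(F) = (-1 - 3)² = (-4)² = 16)
√(410 + L(P)) = √(410 + 16) = √426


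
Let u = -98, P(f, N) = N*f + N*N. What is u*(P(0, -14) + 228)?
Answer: -41552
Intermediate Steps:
P(f, N) = N² + N*f (P(f, N) = N*f + N² = N² + N*f)
u*(P(0, -14) + 228) = -98*(-14*(-14 + 0) + 228) = -98*(-14*(-14) + 228) = -98*(196 + 228) = -98*424 = -41552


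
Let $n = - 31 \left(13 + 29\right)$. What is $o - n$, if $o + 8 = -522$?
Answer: $772$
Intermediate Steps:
$n = -1302$ ($n = \left(-31\right) 42 = -1302$)
$o = -530$ ($o = -8 - 522 = -530$)
$o - n = -530 - -1302 = -530 + 1302 = 772$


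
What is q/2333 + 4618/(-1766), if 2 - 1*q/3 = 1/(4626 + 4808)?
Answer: -50770007615/19434407926 ≈ -2.6124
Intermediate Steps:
q = 56601/9434 (q = 6 - 3/(4626 + 4808) = 6 - 3/9434 = 56601/9434 ≈ 5.9997)
q/2333 + 4618/(-1766) = (56601/9434)/2333 + 4618/(-1766) = (56601/9434)*(1/2333) + 4618*(-1/1766) = 56601/22009522 - 2309/883 = -50770007615/19434407926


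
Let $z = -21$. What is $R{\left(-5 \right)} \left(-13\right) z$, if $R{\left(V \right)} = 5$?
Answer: $1365$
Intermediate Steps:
$R{\left(-5 \right)} \left(-13\right) z = 5 \left(-13\right) \left(-21\right) = \left(-65\right) \left(-21\right) = 1365$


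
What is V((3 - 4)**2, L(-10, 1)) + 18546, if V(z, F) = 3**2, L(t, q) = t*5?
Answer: 18555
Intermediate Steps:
L(t, q) = 5*t
V(z, F) = 9
V((3 - 4)**2, L(-10, 1)) + 18546 = 9 + 18546 = 18555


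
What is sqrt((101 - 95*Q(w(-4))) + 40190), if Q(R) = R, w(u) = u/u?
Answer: 2*sqrt(10049) ≈ 200.49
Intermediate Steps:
w(u) = 1
sqrt((101 - 95*Q(w(-4))) + 40190) = sqrt((101 - 95*1) + 40190) = sqrt((101 - 95) + 40190) = sqrt(6 + 40190) = sqrt(40196) = 2*sqrt(10049)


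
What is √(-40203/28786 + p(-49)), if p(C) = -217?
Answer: I*√180970817290/28786 ≈ 14.778*I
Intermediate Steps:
√(-40203/28786 + p(-49)) = √(-40203/28786 - 217) = √(-6286765/28786) = I*√180970817290/28786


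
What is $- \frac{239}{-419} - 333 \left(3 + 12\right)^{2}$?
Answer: $- \frac{31393336}{419} \approx -74924.0$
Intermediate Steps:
$- \frac{239}{-419} - 333 \left(3 + 12\right)^{2} = \left(-239\right) \left(- \frac{1}{419}\right) - 333 \cdot 15^{2} = \frac{239}{419} - 74925 = - \frac{31393336}{419}$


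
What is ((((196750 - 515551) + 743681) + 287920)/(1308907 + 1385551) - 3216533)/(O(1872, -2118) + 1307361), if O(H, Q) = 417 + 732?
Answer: -4333406180657/1762862618790 ≈ -2.4582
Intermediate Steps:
O(H, Q) = 1149
((((196750 - 515551) + 743681) + 287920)/(1308907 + 1385551) - 3216533)/(O(1872, -2118) + 1307361) = ((((196750 - 515551) + 743681) + 287920)/(1308907 + 1385551) - 3216533)/(1149 + 1307361) = (((-318801 + 743681) + 287920)/2694458 - 3216533)/1308510 = ((424880 + 287920)*(1/2694458) - 3216533)*(1/1308510) = (712800*(1/2694458) - 3216533)*(1/1308510) = (356400/1347229 - 3216533)*(1/1308510) = -4333406180657/1347229*1/1308510 = -4333406180657/1762862618790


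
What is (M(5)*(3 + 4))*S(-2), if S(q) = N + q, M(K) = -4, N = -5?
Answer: 196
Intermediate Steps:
S(q) = -5 + q
(M(5)*(3 + 4))*S(-2) = (-4*(3 + 4))*(-5 - 2) = -4*7*(-7) = -28*(-7) = 196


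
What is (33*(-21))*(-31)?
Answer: 21483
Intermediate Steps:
(33*(-21))*(-31) = -693*(-31) = 21483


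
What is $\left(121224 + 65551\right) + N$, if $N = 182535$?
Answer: $369310$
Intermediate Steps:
$\left(121224 + 65551\right) + N = \left(121224 + 65551\right) + 182535 = 186775 + 182535 = 369310$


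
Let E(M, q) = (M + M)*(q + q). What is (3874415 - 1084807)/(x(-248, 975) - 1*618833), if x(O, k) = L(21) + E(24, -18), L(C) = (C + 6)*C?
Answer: -1394804/309997 ≈ -4.4994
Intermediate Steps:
E(M, q) = 4*M*q (E(M, q) = (2*M)*(2*q) = 4*M*q)
L(C) = C*(6 + C) (L(C) = (6 + C)*C = C*(6 + C))
x(O, k) = -1161 (x(O, k) = 21*(6 + 21) + 4*24*(-18) = 21*27 - 1728 = 567 - 1728 = -1161)
(3874415 - 1084807)/(x(-248, 975) - 1*618833) = (3874415 - 1084807)/(-1161 - 1*618833) = 2789608/(-1161 - 618833) = 2789608/(-619994) = 2789608*(-1/619994) = -1394804/309997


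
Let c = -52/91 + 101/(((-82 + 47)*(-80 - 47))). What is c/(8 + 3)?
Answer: -2439/48895 ≈ -0.049882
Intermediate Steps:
c = -2439/4445 (c = -52*1/91 + 101/((-35*(-127))) = -4/7 + 101/4445 = -2439/4445 ≈ -0.54871)
c/(8 + 3) = -2439/(4445*(8 + 3)) = -2439/4445/11 = -2439/4445*1/11 = -2439/48895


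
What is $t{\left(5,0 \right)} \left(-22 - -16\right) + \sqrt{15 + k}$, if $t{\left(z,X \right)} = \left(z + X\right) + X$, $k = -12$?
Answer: $-30 + \sqrt{3} \approx -28.268$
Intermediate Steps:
$t{\left(z,X \right)} = z + 2 X$ ($t{\left(z,X \right)} = \left(X + z\right) + X = z + 2 X$)
$t{\left(5,0 \right)} \left(-22 - -16\right) + \sqrt{15 + k} = \left(5 + 2 \cdot 0\right) \left(-22 - -16\right) + \sqrt{15 - 12} = \left(5 + 0\right) \left(-22 + 16\right) + \sqrt{3} = 5 \left(-6\right) + \sqrt{3} = -30 + \sqrt{3}$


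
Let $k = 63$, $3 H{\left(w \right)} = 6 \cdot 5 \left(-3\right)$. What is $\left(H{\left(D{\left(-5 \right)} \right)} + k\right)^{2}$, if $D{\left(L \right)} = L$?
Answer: $1089$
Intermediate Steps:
$H{\left(w \right)} = -30$ ($H{\left(w \right)} = \frac{6 \cdot 5 \left(-3\right)}{3} = \frac{30 \left(-3\right)}{3} = \frac{1}{3} \left(-90\right) = -30$)
$\left(H{\left(D{\left(-5 \right)} \right)} + k\right)^{2} = \left(-30 + 63\right)^{2} = 33^{2} = 1089$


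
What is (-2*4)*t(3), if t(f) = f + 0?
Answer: -24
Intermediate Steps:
t(f) = f
(-2*4)*t(3) = -2*4*3 = -8*3 = -24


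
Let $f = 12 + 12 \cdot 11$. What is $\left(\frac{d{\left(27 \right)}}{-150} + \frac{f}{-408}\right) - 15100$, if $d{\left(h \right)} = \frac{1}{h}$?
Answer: $- \frac{1039659317}{68850} \approx -15100.0$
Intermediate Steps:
$f = 144$ ($f = 12 + 132 = 144$)
$\left(\frac{d{\left(27 \right)}}{-150} + \frac{f}{-408}\right) - 15100 = \left(\frac{1}{27 \left(-150\right)} + \frac{144}{-408}\right) - 15100 = \left(\frac{1}{27} \left(- \frac{1}{150}\right) + 144 \left(- \frac{1}{408}\right)\right) - 15100 = \left(- \frac{1}{4050} - \frac{6}{17}\right) - 15100 = - \frac{24317}{68850} - 15100 = - \frac{1039659317}{68850}$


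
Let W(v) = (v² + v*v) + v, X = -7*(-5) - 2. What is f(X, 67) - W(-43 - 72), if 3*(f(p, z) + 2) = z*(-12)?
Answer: -26605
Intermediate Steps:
X = 33 (X = 35 - 2 = 33)
W(v) = v + 2*v² (W(v) = (v² + v²) + v = 2*v² + v = v + 2*v²)
f(p, z) = -2 - 4*z (f(p, z) = -2 + (z*(-12))/3 = -2 + (-12*z)/3 = -2 - 4*z)
f(X, 67) - W(-43 - 72) = (-2 - 4*67) - (-43 - 72)*(1 + 2*(-43 - 72)) = (-2 - 268) - (-115)*(1 + 2*(-115)) = -270 - (-115)*(1 - 230) = -270 - (-115)*(-229) = -270 - 1*26335 = -270 - 26335 = -26605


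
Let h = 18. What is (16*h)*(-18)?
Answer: -5184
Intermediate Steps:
(16*h)*(-18) = (16*18)*(-18) = 288*(-18) = -5184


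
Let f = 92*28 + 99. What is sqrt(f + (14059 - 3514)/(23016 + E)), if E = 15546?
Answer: 3*sqrt(49113655790)/12854 ≈ 51.723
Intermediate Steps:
f = 2675 (f = 2576 + 99 = 2675)
sqrt(f + (14059 - 3514)/(23016 + E)) = sqrt(2675 + (14059 - 3514)/(23016 + 15546)) = sqrt(2675 + 10545/38562) = sqrt(2675 + 10545*(1/38562)) = sqrt(2675 + 3515/12854) = sqrt(34387965/12854) = 3*sqrt(49113655790)/12854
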